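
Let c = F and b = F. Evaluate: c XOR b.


Exclusive or is true when exactly one operand is true.
Substitute: c=F, b=F.
F XOR F evaluates to F.

F


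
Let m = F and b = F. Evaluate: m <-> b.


Biconditional is true when both operands have the same truth value.
Substitute: m=F, b=F.
F <-> F evaluates to T.

T


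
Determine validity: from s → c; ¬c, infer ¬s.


This matches the form of modus tollens: the conclusion follows in every model of the premises.

Valid.


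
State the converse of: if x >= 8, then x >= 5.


The converse of (P → Q) is (Q → P). It is not in general equivalent to the original.
Here P = 'x >= 8' and Q = 'x >= 5'.

If x >= 5, then x >= 8.


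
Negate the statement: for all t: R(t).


¬(for all x: φ) = there exists x: ¬φ, and ¬(there exists x: φ) = for all x: ¬φ.
Apply to the universal statement.

there exists t: NOT(R(t))


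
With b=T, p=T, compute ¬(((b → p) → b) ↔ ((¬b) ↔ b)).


Substitute b=T, p=T:
b → p = T → T = T
(b → p) → b = T → T = T
¬b = F
(¬b) ↔ b = F ↔ T = F
((b → p) → b) ↔ ((¬b) ↔ b) = T ↔ F = F
¬(((b → p) → b) ↔ ((¬b) ↔ b)) = T

T


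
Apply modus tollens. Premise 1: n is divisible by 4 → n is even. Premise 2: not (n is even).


Modus tollens: from (P → Q) and ¬Q, infer ¬P.
Q = 'n is even' is denied; since P → Q, P must also fail.

Not (n is divisible by 4).


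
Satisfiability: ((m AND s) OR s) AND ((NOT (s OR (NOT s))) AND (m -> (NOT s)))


Check all 4 assignments over {m, s}:
m | s | φ
---------
F | F | F
T | F | F
F | T | F
T | T | F
No assignment makes the formula true.

Unsatisfiable.


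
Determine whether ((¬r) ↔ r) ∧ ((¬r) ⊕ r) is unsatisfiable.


Truth table over {r}:
r | φ
-----
F | F
T | F
Every row is false.

Yes, it is a contradiction.


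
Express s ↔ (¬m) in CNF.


Step 1: Rewrite s ↔ (¬m) as (s → (¬m)) ∧ ((¬m) → s).
Step 2: Rewrite each implication as a disjunction.
Step 3: Eliminate any double negations (¬¬X = X).

((¬s) ∨ (¬m)) ∧ (m ∨ s)


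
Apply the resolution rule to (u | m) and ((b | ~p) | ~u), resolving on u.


The clauses contain complementary literals u and ~u.
Resolution eliminates this pair and disjoins the remaining literals (merging duplicates).

((m | ~p) | b)


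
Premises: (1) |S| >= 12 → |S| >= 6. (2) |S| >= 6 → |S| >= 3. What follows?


Hypothetical syllogism: from (P → Q) and (Q → R), infer (P → R).
Chain the two implications through the shared middle term '|S| >= 6'.

|S| >= 12 → |S| >= 3


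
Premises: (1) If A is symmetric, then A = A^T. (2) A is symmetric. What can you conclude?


Modus ponens: from (P → Q) and P, infer Q.
P = 'A is symmetric' is asserted, and P → Q holds, so Q follows.

A = A^T.


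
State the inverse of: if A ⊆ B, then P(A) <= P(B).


The inverse of (P → Q) is (¬P → ¬Q). It is equivalent to the converse, not to the original.
Here P = 'A ⊆ B' and Q = 'P(A) <= P(B)'.

If not (A ⊆ B), then not (P(A) <= P(B)).


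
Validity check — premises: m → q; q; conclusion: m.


This is affirming the consequent (fallacy). There exist truth assignments where the premises are all true but the conclusion is false.

Invalid.


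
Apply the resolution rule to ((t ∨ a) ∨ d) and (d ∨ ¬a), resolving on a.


The clauses contain complementary literals a and ¬a.
Resolution eliminates this pair and disjoins the remaining literals (merging duplicates).

(t ∨ d)


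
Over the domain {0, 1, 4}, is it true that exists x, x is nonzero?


Evaluate the predicate on each element: 0:False, 1:True, 4:True.
Witness x = 1 satisfies the predicate.

True


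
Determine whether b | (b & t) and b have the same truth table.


Compare truth tables:
b | t | φ | ψ
-------------
False | False | False | False
True | False | True | True
False | True | False | False
True | True | True | True
The columns φ and ψ agree on every row.

Yes, they are logically equivalent.


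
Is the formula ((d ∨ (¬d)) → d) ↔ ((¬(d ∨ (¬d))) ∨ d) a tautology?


Build the truth table over {d}:
d | φ
-----
F | T
T | T
Every row evaluates to true.

Yes, it is a tautology.


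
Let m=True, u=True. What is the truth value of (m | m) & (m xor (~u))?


Substitute m=True, u=True:
m | m = True | True = True
~u = False
m xor (~u) = True xor False = True
(m | m) & (m xor (~u)) = True & True = True

True


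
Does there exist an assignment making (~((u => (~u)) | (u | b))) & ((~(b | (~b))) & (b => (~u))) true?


Check all 4 assignments over {b, u}:
b | u | φ
---------
False | False | False
True | False | False
False | True | False
True | True | False
No assignment makes the formula true.

Unsatisfiable.


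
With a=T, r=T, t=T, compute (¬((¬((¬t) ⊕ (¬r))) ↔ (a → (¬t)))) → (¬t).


Substitute a=T, r=T, t=T:
¬t = F
¬r = F
(¬t) ⊕ (¬r) = F ⊕ F = F
¬((¬t) ⊕ (¬r)) = T
¬t = F
a → (¬t) = T → F = F
(¬((¬t) ⊕ (¬r))) ↔ (a → (¬t)) = T ↔ F = F
¬((¬((¬t) ⊕ (¬r))) ↔ (a → (¬t))) = T
¬t = F
(¬((¬((¬t) ⊕ (¬r))) ↔ (a → (¬t)))) → (¬t) = T → F = F

F


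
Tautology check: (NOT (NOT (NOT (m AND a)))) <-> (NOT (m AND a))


Build the truth table over {a, m}:
a | m | φ
---------
F | F | T
T | F | T
F | T | T
T | T | T
Every row evaluates to true.

Yes, it is a tautology.


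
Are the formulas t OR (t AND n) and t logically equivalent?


Compare truth tables:
n | t | φ | ψ
-------------
F | F | F | F
T | F | F | F
F | T | T | T
T | T | T | T
The columns φ and ψ agree on every row.

Yes, they are logically equivalent.


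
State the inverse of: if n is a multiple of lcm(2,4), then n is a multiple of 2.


The inverse of (P → Q) is (¬P → ¬Q). It is equivalent to the converse, not to the original.
Here P = 'n is a multiple of lcm(2,4)' and Q = 'n is a multiple of 2'.

If not (n is a multiple of lcm(2,4)), then not (n is a multiple of 2).


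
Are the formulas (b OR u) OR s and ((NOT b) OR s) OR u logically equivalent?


Compare truth tables:
b | s | u | φ | ψ
-----------------
F | F | F | F | T
T | F | F | T | F
F | T | F | T | T
T | T | F | T | T
F | F | T | T | T
T | F | T | T | T
F | T | T | T | T
T | T | T | T | T
They differ at row 1 (b=F, s=F, u=F): φ=F but ψ=T.

No, they are not logically equivalent.


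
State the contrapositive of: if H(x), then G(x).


The contrapositive of (P → Q) is (¬Q → ¬P); it is logically equivalent to the original.
Here P = 'H(x)' and Q = 'G(x)'.

If not (G(x)), then not (H(x)).


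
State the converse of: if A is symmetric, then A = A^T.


The converse of (P → Q) is (Q → P). It is not in general equivalent to the original.
Here P = 'A is symmetric' and Q = 'A = A^T'.

If A = A^T, then A is symmetric.


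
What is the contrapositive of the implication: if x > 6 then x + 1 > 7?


The contrapositive of (P → Q) is (¬Q → ¬P); it is logically equivalent to the original.
Here P = 'x > 6' and Q = 'x + 1 > 7'.

If not (x + 1 > 7), then not (x > 6).


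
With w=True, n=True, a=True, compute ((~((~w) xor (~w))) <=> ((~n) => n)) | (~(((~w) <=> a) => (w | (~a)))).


Substitute w=True, n=True, a=True:
… (earlier sub-steps elided)
~n = False
(~n) => n = False => True = True
(~((~w) xor (~w))) <=> ((~n) => n) = True <=> True = True
~w = False
(~w) <=> a = False <=> True = False
~a = False
w | (~a) = True | False = True
((~w) <=> a) => (w | (~a)) = False => True = True
~(((~w) <=> a) => (w | (~a))) = False
((~((~w) xor (~w))) <=> ((~n) => n)) | (~(((~w) <=> a) => (w | (~a)))) = True | False = True

True


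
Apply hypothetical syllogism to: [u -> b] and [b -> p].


Hypothetical syllogism: from (P → Q) and (Q → R), infer (P → R).
Chain the two implications through the shared middle term 'b'.

u -> p


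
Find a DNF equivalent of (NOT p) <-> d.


Step 1: (¬p) ↔ d is true exactly when both agree: ((¬p) ∧ d) ∨ (¬(¬p) ∧ ¬d).
Step 2: Eliminate any double negations (¬¬X = X).

((NOT p) AND d) OR (p AND (NOT d))


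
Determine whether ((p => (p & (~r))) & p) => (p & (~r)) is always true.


Build the truth table over {p, r}:
p | r | φ
---------
False | False | True
True | False | True
False | True | True
True | True | True
Every row evaluates to true.

Yes, it is a tautology.


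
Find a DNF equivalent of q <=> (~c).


Step 1: q ↔ (¬c) is true exactly when both agree: (q ∧ (¬c)) ∨ (¬q ∧ ¬(¬c)).
Step 2: Eliminate any double negations (¬¬X = X).

(q & (~c)) | ((~q) & c)


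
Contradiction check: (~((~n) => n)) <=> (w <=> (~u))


Truth table over {n, u, w}:
n | u | w | φ
-------------
False | False | False | False
True | False | False | True
False | True | False | True
True | True | False | False
False | False | True | True
True | False | True | False
False | True | True | False
True | True | True | True
Satisfying assignment at row 2: n=True, u=False, w=False gives True.

No, it is not a contradiction.


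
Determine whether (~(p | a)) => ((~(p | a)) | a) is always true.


Build the truth table over {a, p}:
a | p | φ
---------
False | False | True
True | False | True
False | True | True
True | True | True
Every row evaluates to true.

Yes, it is a tautology.


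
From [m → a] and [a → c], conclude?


Hypothetical syllogism: from (P → Q) and (Q → R), infer (P → R).
Chain the two implications through the shared middle term 'a'.

m → c


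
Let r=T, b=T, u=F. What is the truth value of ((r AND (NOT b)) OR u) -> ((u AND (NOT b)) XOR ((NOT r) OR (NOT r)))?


Substitute r=T, b=T, u=F:
NOT b = F
r AND (NOT b) = T AND F = F
(r AND (NOT b)) OR u = F OR F = F
NOT b = F
u AND (NOT b) = F AND F = F
NOT r = F
NOT r = F
(NOT r) OR (NOT r) = F OR F = F
(u AND (NOT b)) XOR ((NOT r) OR (NOT r)) = F XOR F = F
((r AND (NOT b)) OR u) -> ((u AND (NOT b)) XOR ((NOT r) OR (NOT r))) = F -> F = T

T


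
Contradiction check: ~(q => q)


Truth table over {q}:
q | φ
-----
False | False
True | False
Every row is false.

Yes, it is a contradiction.


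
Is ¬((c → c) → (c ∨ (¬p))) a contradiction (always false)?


Truth table over {c, p}:
c | p | φ
---------
F | F | F
T | F | F
F | T | T
T | T | F
Satisfying assignment at row 3: c=F, p=T gives T.

No, it is not a contradiction.


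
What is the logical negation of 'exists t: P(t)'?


¬(forall x: φ) = exists x: ¬φ, and ¬(exists x: φ) = forall x: ¬φ.
Apply to the existential statement.

forall t: ~(P(t))


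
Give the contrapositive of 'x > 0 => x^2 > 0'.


The contrapositive of (P → Q) is (¬Q → ¬P); it is logically equivalent to the original.
Here P = 'x > 0' and Q = 'x^2 > 0'.

If not (x^2 > 0), then not (x > 0).


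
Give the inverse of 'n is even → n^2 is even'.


The inverse of (P → Q) is (¬P → ¬Q). It is equivalent to the converse, not to the original.
Here P = 'n is even' and Q = 'n^2 is even'.

If not (n is even), then not (n^2 is even).


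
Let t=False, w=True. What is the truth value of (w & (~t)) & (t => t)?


Substitute t=False, w=True:
~t = True
w & (~t) = True & True = True
t => t = False => False = True
(w & (~t)) & (t => t) = True & True = True

True


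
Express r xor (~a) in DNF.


Step 1: r ⊕ (¬a) is true exactly when they disagree: (r ∧ ¬(¬a)) ∨ (¬r ∧ (¬a)).
Step 2: Eliminate any double negations (¬¬X = X).

(r & a) | ((~r) & (~a))


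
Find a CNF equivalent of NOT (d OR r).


Step 1: Apply De Morgan: ¬(d ∨ r) = ¬d ∧ ¬r.

(NOT d) AND (NOT r)


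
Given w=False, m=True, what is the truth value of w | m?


Disjunction is false only when both operands are false.
Substitute: w=False, m=True.
False | True evaluates to True.

True


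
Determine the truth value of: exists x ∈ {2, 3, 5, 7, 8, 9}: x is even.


Evaluate the predicate on each element: 2:True, 3:False, 5:False, 7:False, 8:True, 9:False.
Witness x = 2 satisfies the predicate.

True


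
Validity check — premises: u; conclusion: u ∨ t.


This matches the form of disjunction introduction: the conclusion follows in every model of the premises.

Valid.


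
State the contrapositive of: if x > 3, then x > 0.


The contrapositive of (P → Q) is (¬Q → ¬P); it is logically equivalent to the original.
Here P = 'x > 3' and Q = 'x > 0'.

If not (x > 0), then not (x > 3).


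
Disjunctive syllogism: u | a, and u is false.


Disjunctive syllogism: from (P ∨ Q) and ¬P, infer Q.
One disjunct, 'u', is ruled out; the other must hold.

a


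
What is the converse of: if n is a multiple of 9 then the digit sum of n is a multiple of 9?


The converse of (P → Q) is (Q → P). It is not in general equivalent to the original.
Here P = 'n is a multiple of 9' and Q = 'the digit sum of n is a multiple of 9'.

If the digit sum of n is a multiple of 9, then n is a multiple of 9.


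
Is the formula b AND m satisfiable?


Search for a satisfying assignment over {b, m}.
Try b=T, m=T: the formula evaluates to T.
A satisfying assignment exists.

Satisfiable.


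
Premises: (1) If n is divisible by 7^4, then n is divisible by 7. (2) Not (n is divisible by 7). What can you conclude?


Modus tollens: from (P → Q) and ¬Q, infer ¬P.
Q = 'n is divisible by 7' is denied; since P → Q, P must also fail.

Not (n is divisible by 7^4).


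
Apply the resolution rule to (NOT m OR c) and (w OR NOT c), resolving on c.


The clauses contain complementary literals c and NOTc.
Resolution eliminates this pair and disjoins the remaining literals (merging duplicates).

(NOT m OR w)


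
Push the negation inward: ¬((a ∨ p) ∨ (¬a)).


De Morgan: the negation of a disjunction is the conjunction of the negations.
Distribute ¬ across ∨, flipping it to ∧, and negate each literal.

((¬a) ∧ (¬p)) ∧ a


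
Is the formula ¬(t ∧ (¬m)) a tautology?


Build the truth table over {m, t}:
m | t | φ
---------
F | F | T
T | F | T
F | T | F
T | T | T
Counterexample at row 3: with m=F, t=T, the formula is F.

No, it is not a tautology.


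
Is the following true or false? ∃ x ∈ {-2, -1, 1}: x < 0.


Evaluate the predicate on each element: -2:T, -1:T, 1:F.
Witness x = -2 satisfies the predicate.

T


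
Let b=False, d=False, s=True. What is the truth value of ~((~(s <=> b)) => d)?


Substitute b=False, d=False, s=True:
s <=> b = True <=> False = False
~(s <=> b) = True
(~(s <=> b)) => d = True => False = False
~((~(s <=> b)) => d) = True

True


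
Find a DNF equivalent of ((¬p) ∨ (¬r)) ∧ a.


Step 1: Distribute ∧ over ∨: ((¬p) ∨ (¬r)) ∧ a = ((¬p) ∧ a) ∨ ((¬r) ∧ a).

((¬p) ∧ a) ∨ ((¬r) ∧ a)


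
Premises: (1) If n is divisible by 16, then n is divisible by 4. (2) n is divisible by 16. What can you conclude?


Modus ponens: from (P → Q) and P, infer Q.
P = 'n is divisible by 16' is asserted, and P → Q holds, so Q follows.

n is divisible by 4.


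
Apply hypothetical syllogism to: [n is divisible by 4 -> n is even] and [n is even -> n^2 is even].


Hypothetical syllogism: from (P → Q) and (Q → R), infer (P → R).
Chain the two implications through the shared middle term 'n is even'.

n is divisible by 4 -> n^2 is even


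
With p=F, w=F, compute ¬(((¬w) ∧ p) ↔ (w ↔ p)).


Substitute p=F, w=F:
¬w = T
(¬w) ∧ p = T ∧ F = F
w ↔ p = F ↔ F = T
((¬w) ∧ p) ↔ (w ↔ p) = F ↔ T = F
¬(((¬w) ∧ p) ↔ (w ↔ p)) = T

T


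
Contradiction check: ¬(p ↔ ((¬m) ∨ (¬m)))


Truth table over {m, p}:
m | p | φ
---------
F | F | T
T | F | F
F | T | F
T | T | T
Satisfying assignment at row 1: m=F, p=F gives T.

No, it is not a contradiction.


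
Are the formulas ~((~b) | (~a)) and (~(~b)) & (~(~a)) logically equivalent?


Compare truth tables:
a | b | φ | ψ
-------------
False | False | False | False
True | False | False | False
False | True | False | False
True | True | True | True
The columns φ and ψ agree on every row.

Yes, they are logically equivalent.


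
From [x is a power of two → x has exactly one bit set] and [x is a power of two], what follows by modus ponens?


Modus ponens: from (P → Q) and P, infer Q.
P = 'x is a power of two' is asserted, and P → Q holds, so Q follows.

x has exactly one bit set.


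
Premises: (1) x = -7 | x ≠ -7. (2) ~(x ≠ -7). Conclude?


Disjunctive syllogism: from (P ∨ Q) and ¬P, infer Q.
One disjunct, 'x ≠ -7', is ruled out; the other must hold.

x = -7


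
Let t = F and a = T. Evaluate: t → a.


Implication is false only when antecedent is true and consequent is false.
Substitute: t=F, a=T.
F → T evaluates to T.

T


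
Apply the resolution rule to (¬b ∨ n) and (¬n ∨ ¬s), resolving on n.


The clauses contain complementary literals n and ¬n.
Resolution eliminates this pair and disjoins the remaining literals (merging duplicates).

(¬b ∨ ¬s)


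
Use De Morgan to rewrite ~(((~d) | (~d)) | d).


De Morgan: the negation of a disjunction is the conjunction of the negations.
Distribute ~ across |, flipping it to &, and negate each literal.

(d & d) & (~d)


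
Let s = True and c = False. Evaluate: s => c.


Implication is false only when antecedent is true and consequent is false.
Substitute: s=True, c=False.
True => False evaluates to False.

False


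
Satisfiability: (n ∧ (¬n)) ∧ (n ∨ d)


Check all 4 assignments over {d, n}:
d | n | φ
---------
F | F | F
T | F | F
F | T | F
T | T | F
No assignment makes the formula true.

Unsatisfiable.


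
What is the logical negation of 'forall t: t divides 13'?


¬(forall x: φ) = exists x: ¬φ, and ¬(exists x: φ) = forall x: ¬φ.
Apply to the universal statement.

exists t: ~(t divides 13)


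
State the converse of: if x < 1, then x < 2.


The converse of (P → Q) is (Q → P). It is not in general equivalent to the original.
Here P = 'x < 1' and Q = 'x < 2'.

If x < 2, then x < 1.


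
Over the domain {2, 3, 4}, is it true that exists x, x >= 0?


Evaluate the predicate on each element: 2:True, 3:True, 4:True.
Witness x = 2 satisfies the predicate.

True


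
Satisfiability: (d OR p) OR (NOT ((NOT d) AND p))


Search for a satisfying assignment over {d, p}.
Try d=F, p=F: the formula evaluates to T.
A satisfying assignment exists.

Satisfiable.


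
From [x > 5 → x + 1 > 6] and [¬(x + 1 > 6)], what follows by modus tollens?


Modus tollens: from (P → Q) and ¬Q, infer ¬P.
Q = 'x + 1 > 6' is denied; since P → Q, P must also fail.

Not (x > 5).


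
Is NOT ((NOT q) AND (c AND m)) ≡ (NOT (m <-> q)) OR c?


Compare truth tables:
c | m | q | φ | ψ
-----------------
F | F | F | T | F
T | F | F | T | T
F | T | F | T | T
T | T | F | F | T
F | F | T | T | T
T | F | T | T | T
F | T | T | T | F
T | T | T | T | T
They differ at row 1 (c=F, m=F, q=F): φ=T but ψ=F.

No, they are not logically equivalent.


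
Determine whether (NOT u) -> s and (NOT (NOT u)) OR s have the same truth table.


Compare truth tables:
s | u | φ | ψ
-------------
F | F | F | F
T | F | T | T
F | T | T | T
T | T | T | T
The columns φ and ψ agree on every row.

Yes, they are logically equivalent.


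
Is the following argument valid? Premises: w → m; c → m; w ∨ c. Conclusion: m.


This matches the form of proof by cases: the conclusion follows in every model of the premises.

Valid.


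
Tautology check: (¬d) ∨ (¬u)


Build the truth table over {d, u}:
d | u | φ
---------
F | F | T
T | F | T
F | T | T
T | T | F
Counterexample at row 4: with d=T, u=T, the formula is F.

No, it is not a tautology.


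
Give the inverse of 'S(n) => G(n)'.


The inverse of (P → Q) is (¬P → ¬Q). It is equivalent to the converse, not to the original.
Here P = 'S(n)' and Q = 'G(n)'.

If not (S(n)), then not (G(n)).


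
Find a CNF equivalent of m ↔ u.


Step 1: Rewrite m ↔ u as (m → u) ∧ (u → m).
Step 2: Rewrite each implication as a disjunction.

((¬m) ∨ u) ∧ ((¬u) ∨ m)


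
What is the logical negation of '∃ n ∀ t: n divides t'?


Negation flips each quantifier (∀↔∃) and negates the inner predicate.
¬(∃ n ∀ t: φ) = ∀ n ∃ t: ¬φ.

∀ n ∃ t: ¬(n divides t)


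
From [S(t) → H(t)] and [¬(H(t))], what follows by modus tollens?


Modus tollens: from (P → Q) and ¬Q, infer ¬P.
Q = 'H(t)' is denied; since P → Q, P must also fail.

Not (S(t)).


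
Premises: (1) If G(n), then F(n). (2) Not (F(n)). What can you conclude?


Modus tollens: from (P → Q) and ¬Q, infer ¬P.
Q = 'F(n)' is denied; since P → Q, P must also fail.

Not (G(n)).


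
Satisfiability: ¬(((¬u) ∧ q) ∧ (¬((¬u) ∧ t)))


Search for a satisfying assignment over {q, t, u}.
Try q=F, t=F, u=F: the formula evaluates to T.
A satisfying assignment exists.

Satisfiable.


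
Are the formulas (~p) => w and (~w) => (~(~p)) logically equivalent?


Compare truth tables:
p | w | φ | ψ
-------------
False | False | False | False
True | False | True | True
False | True | True | True
True | True | True | True
The columns φ and ψ agree on every row.

Yes, they are logically equivalent.


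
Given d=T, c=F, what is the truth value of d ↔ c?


Biconditional is true when both operands have the same truth value.
Substitute: d=T, c=F.
T ↔ F evaluates to F.

F


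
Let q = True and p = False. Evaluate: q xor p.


Exclusive or is true when exactly one operand is true.
Substitute: q=True, p=False.
True xor False evaluates to True.

True


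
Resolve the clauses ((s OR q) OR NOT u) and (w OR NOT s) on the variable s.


The clauses contain complementary literals s and NOTs.
Resolution eliminates this pair and disjoins the remaining literals (merging duplicates).

((q OR NOT u) OR w)


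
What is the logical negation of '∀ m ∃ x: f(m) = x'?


Negation flips each quantifier (∀↔∃) and negates the inner predicate.
¬(∀ m ∃ x: φ) = ∃ m ∀ x: ¬φ.

∃ m ∀ x: ¬(f(m) = x)


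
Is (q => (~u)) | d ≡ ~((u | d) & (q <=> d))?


Compare truth tables:
d | q | u | φ | ψ
-----------------
False | False | False | True | True
True | False | False | True | True
False | True | False | True | True
True | True | False | True | False
False | False | True | True | False
True | False | True | True | True
False | True | True | False | True
True | True | True | True | False
They differ at row 4 (d=True, q=True, u=False): φ=True but ψ=False.

No, they are not logically equivalent.


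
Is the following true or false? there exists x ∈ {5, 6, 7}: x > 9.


Evaluate the predicate on each element: 5:F, 6:F, 7:F.
No element satisfies the predicate.

F


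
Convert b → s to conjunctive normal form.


Step 1: Rewrite b → s as ¬b ∨ s.

(¬b) ∨ s


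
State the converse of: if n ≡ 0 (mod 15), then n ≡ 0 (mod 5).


The converse of (P → Q) is (Q → P). It is not in general equivalent to the original.
Here P = 'n ≡ 0 (mod 15)' and Q = 'n ≡ 0 (mod 5)'.

If n ≡ 0 (mod 5), then n ≡ 0 (mod 15).


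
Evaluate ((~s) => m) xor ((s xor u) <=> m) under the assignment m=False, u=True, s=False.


Substitute m=False, u=True, s=False:
~s = True
(~s) => m = True => False = False
s xor u = False xor True = True
(s xor u) <=> m = True <=> False = False
((~s) => m) xor ((s xor u) <=> m) = False xor False = False

False


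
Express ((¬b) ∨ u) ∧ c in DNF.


Step 1: Distribute ∧ over ∨: ((¬b) ∨ u) ∧ c = ((¬b) ∧ c) ∨ (u ∧ c).

((¬b) ∧ c) ∨ (u ∧ c)


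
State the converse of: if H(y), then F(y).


The converse of (P → Q) is (Q → P). It is not in general equivalent to the original.
Here P = 'H(y)' and Q = 'F(y)'.

If F(y), then H(y).


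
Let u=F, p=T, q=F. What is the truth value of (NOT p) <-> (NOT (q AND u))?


Substitute u=F, p=T, q=F:
NOT p = F
q AND u = F AND F = F
NOT (q AND u) = T
(NOT p) <-> (NOT (q AND u)) = F <-> T = F

F


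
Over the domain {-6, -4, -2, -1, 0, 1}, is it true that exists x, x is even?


Evaluate the predicate on each element: -6:True, -4:True, -2:True, -1:False, 0:True, 1:False.
Witness x = -6 satisfies the predicate.

True


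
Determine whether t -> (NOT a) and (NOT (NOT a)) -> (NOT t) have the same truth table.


Compare truth tables:
a | t | φ | ψ
-------------
F | F | T | T
T | F | T | T
F | T | T | T
T | T | F | F
The columns φ and ψ agree on every row.

Yes, they are logically equivalent.


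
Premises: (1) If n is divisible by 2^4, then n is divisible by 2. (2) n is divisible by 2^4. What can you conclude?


Modus ponens: from (P → Q) and P, infer Q.
P = 'n is divisible by 2^4' is asserted, and P → Q holds, so Q follows.

n is divisible by 2.


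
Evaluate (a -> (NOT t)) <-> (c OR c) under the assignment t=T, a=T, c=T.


Substitute t=T, a=T, c=T:
NOT t = F
a -> (NOT t) = T -> F = F
c OR c = T OR T = T
(a -> (NOT t)) <-> (c OR c) = F <-> T = F

F


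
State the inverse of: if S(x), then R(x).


The inverse of (P → Q) is (¬P → ¬Q). It is equivalent to the converse, not to the original.
Here P = 'S(x)' and Q = 'R(x)'.

If not (S(x)), then not (R(x)).


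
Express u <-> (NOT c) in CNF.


Step 1: Rewrite u ↔ (¬c) as (u → (¬c)) ∧ ((¬c) → u).
Step 2: Rewrite each implication as a disjunction.
Step 3: Eliminate any double negations (¬¬X = X).

((NOT u) OR (NOT c)) AND (c OR u)


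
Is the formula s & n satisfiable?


Search for a satisfying assignment over {n, s}.
Try n=True, s=True: the formula evaluates to True.
A satisfying assignment exists.

Satisfiable.


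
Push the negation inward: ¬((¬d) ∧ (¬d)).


De Morgan: the negation of a conjunction is the disjunction of the negations.
Distribute ¬ across ∧, flipping it to ∨, and negate each literal.

d ∨ d


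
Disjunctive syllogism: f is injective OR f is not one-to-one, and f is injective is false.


Disjunctive syllogism: from (P ∨ Q) and ¬P, infer Q.
One disjunct, 'f is injective', is ruled out; the other must hold.

f is not one-to-one


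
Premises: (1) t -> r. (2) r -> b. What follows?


Hypothetical syllogism: from (P → Q) and (Q → R), infer (P → R).
Chain the two implications through the shared middle term 'r'.

t -> b


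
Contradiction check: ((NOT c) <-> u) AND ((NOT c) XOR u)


Truth table over {c, u}:
c | u | φ
---------
F | F | F
T | F | F
F | T | F
T | T | F
Every row is false.

Yes, it is a contradiction.


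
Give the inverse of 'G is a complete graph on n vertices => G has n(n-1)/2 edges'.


The inverse of (P → Q) is (¬P → ¬Q). It is equivalent to the converse, not to the original.
Here P = 'G is a complete graph on n vertices' and Q = 'G has n(n-1)/2 edges'.

If not (G is a complete graph on n vertices), then not (G has n(n-1)/2 edges).


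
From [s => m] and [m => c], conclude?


Hypothetical syllogism: from (P → Q) and (Q → R), infer (P → R).
Chain the two implications through the shared middle term 'm'.

s => c


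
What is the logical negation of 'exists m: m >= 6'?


¬(forall x: φ) = exists x: ¬φ, and ¬(exists x: φ) = forall x: ¬φ.
Apply to the existential statement.

forall m: ~(m >= 6)


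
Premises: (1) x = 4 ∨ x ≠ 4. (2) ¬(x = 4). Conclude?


Disjunctive syllogism: from (P ∨ Q) and ¬P, infer Q.
One disjunct, 'x = 4', is ruled out; the other must hold.

x ≠ 4


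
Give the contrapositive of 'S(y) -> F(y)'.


The contrapositive of (P → Q) is (¬Q → ¬P); it is logically equivalent to the original.
Here P = 'S(y)' and Q = 'F(y)'.

If not (F(y)), then not (S(y)).


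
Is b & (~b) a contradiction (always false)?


Truth table over {b}:
b | φ
-----
False | False
True | False
Every row is false.

Yes, it is a contradiction.


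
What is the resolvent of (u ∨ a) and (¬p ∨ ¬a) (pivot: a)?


The clauses contain complementary literals a and ¬a.
Resolution eliminates this pair and disjoins the remaining literals (merging duplicates).

(u ∨ ¬p)


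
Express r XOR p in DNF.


Step 1: r ⊕ p is true exactly when they disagree: (r ∧ ¬p) ∨ (¬r ∧ p).

(r AND (NOT p)) OR ((NOT r) AND p)


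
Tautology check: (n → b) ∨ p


Build the truth table over {b, n, p}:
b | n | p | φ
-------------
F | F | F | T
T | F | F | T
F | T | F | F
T | T | F | T
F | F | T | T
T | F | T | T
F | T | T | T
T | T | T | T
Counterexample at row 3: with b=F, n=T, p=F, the formula is F.

No, it is not a tautology.


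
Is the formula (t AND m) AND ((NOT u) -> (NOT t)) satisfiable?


Search for a satisfying assignment over {m, t, u}.
Try m=T, t=T, u=T: the formula evaluates to T.
A satisfying assignment exists.

Satisfiable.


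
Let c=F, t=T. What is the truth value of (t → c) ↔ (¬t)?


Substitute c=F, t=T:
t → c = T → F = F
¬t = F
(t → c) ↔ (¬t) = F ↔ F = T

T


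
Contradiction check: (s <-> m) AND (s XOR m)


Truth table over {m, s}:
m | s | φ
---------
F | F | F
T | F | F
F | T | F
T | T | F
Every row is false.

Yes, it is a contradiction.


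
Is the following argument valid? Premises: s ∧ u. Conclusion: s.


This matches the form of conjunction elimination: the conclusion follows in every model of the premises.

Valid.


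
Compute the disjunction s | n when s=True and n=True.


Disjunction is false only when both operands are false.
Substitute: s=True, n=True.
True | True evaluates to True.

True


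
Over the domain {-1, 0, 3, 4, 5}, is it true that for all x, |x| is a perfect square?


Evaluate the predicate on each element: -1:T, 0:T, 3:F, 4:T, 5:F.
Counterexample x = 3 fails the predicate.

F


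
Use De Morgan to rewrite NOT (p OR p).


De Morgan: the negation of a disjunction is the conjunction of the negations.
Distribute NOT across OR, flipping it to AND, and negate each literal.

(NOT p) AND (NOT p)


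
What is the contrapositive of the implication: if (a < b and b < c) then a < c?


The contrapositive of (P → Q) is (¬Q → ¬P); it is logically equivalent to the original.
Here P = '(a < b and b < c)' and Q = 'a < c'.

If not (a < c), then not ((a < b and b < c)).


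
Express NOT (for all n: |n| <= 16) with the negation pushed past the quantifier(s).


¬(for all x: φ) = there exists x: ¬φ, and ¬(there exists x: φ) = for all x: ¬φ.
Apply to the universal statement.

there exists n: NOT(|n| <= 16)


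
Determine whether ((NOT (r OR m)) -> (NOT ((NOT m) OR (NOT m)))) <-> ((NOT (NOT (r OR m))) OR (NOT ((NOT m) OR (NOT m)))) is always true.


Build the truth table over {m, r}:
m | r | φ
---------
F | F | T
T | F | T
F | T | T
T | T | T
Every row evaluates to true.

Yes, it is a tautology.


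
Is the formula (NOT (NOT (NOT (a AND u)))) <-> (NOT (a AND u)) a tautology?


Build the truth table over {a, u}:
a | u | φ
---------
F | F | T
T | F | T
F | T | T
T | T | T
Every row evaluates to true.

Yes, it is a tautology.


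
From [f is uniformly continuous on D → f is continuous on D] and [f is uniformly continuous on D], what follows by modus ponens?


Modus ponens: from (P → Q) and P, infer Q.
P = 'f is uniformly continuous on D' is asserted, and P → Q holds, so Q follows.

f is continuous on D.


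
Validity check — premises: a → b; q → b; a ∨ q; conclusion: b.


This matches the form of proof by cases: the conclusion follows in every model of the premises.

Valid.


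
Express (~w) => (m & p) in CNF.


Step 1: Rewrite (¬w) → (m ∧ p) as ¬(¬w) ∨ (m ∧ p).
Step 2: Distribute ∨ over ∧.
Step 3: Eliminate any double negations (¬¬X = X).

(w | m) & (w | p)


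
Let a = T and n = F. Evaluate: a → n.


Implication is false only when antecedent is true and consequent is false.
Substitute: a=T, n=F.
T → F evaluates to F.

F


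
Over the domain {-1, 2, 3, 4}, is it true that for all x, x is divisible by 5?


Evaluate the predicate on each element: -1:F, 2:F, 3:F, 4:F.
Counterexample x = -1 fails the predicate.

F


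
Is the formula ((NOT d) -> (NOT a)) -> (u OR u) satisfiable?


Search for a satisfying assignment over {a, d, u}.
Try a=T, d=F, u=F: the formula evaluates to T.
A satisfying assignment exists.

Satisfiable.


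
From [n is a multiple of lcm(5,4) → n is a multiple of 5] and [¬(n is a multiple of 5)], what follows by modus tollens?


Modus tollens: from (P → Q) and ¬Q, infer ¬P.
Q = 'n is a multiple of 5' is denied; since P → Q, P must also fail.

Not (n is a multiple of lcm(5,4)).


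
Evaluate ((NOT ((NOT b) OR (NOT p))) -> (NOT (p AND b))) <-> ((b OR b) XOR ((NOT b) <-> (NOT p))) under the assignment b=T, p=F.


Substitute b=T, p=F:
… (earlier sub-steps elided)
NOT ((NOT b) OR (NOT p)) = F
p AND b = F AND T = F
NOT (p AND b) = T
(NOT ((NOT b) OR (NOT p))) -> (NOT (p AND b)) = F -> T = T
b OR b = T OR T = T
NOT b = F
NOT p = T
(NOT b) <-> (NOT p) = F <-> T = F
(b OR b) XOR ((NOT b) <-> (NOT p)) = T XOR F = T
((NOT ((NOT b) OR (NOT p))) -> (NOT (p AND b))) <-> ((b OR b) XOR ((NOT b) <-> (NOT p))) = T <-> T = T

T


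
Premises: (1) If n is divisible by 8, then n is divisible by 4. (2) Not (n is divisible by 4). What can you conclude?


Modus tollens: from (P → Q) and ¬Q, infer ¬P.
Q = 'n is divisible by 4' is denied; since P → Q, P must also fail.

Not (n is divisible by 8).


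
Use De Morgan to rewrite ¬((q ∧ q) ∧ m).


De Morgan: the negation of a conjunction is the disjunction of the negations.
Distribute ¬ across ∧, flipping it to ∨, and negate each literal.

((¬q) ∨ (¬q)) ∨ (¬m)


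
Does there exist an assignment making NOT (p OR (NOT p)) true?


Check all 2 assignments over {p}:
p | φ
-----
F | F
T | F
No assignment makes the formula true.

Unsatisfiable.


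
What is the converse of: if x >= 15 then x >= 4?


The converse of (P → Q) is (Q → P). It is not in general equivalent to the original.
Here P = 'x >= 15' and Q = 'x >= 4'.

If x >= 4, then x >= 15.


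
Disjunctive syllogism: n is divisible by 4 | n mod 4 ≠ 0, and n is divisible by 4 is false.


Disjunctive syllogism: from (P ∨ Q) and ¬P, infer Q.
One disjunct, 'n is divisible by 4', is ruled out; the other must hold.

n mod 4 ≠ 0


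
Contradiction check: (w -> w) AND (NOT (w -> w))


Truth table over {w}:
w | φ
-----
F | F
T | F
Every row is false.

Yes, it is a contradiction.


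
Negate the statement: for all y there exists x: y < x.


Negation flips each quantifier (∀↔∃) and negates the inner predicate.
¬(for all y there exists x: φ) = there exists y for all x: ¬φ.

there exists y for all x: NOT(y < x)


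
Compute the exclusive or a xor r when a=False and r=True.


Exclusive or is true when exactly one operand is true.
Substitute: a=False, r=True.
False xor True evaluates to True.

True


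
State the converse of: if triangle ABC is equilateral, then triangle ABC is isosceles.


The converse of (P → Q) is (Q → P). It is not in general equivalent to the original.
Here P = 'triangle ABC is equilateral' and Q = 'triangle ABC is isosceles'.

If triangle ABC is isosceles, then triangle ABC is equilateral.


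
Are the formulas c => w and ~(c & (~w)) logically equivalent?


Compare truth tables:
c | w | φ | ψ
-------------
False | False | True | True
True | False | False | False
False | True | True | True
True | True | True | True
The columns φ and ψ agree on every row.

Yes, they are logically equivalent.


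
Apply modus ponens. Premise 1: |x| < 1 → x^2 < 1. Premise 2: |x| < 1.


Modus ponens: from (P → Q) and P, infer Q.
P = '|x| < 1' is asserted, and P → Q holds, so Q follows.

x^2 < 1.


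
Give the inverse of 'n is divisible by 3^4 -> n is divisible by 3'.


The inverse of (P → Q) is (¬P → ¬Q). It is equivalent to the converse, not to the original.
Here P = 'n is divisible by 3^4' and Q = 'n is divisible by 3'.

If not (n is divisible by 3^4), then not (n is divisible by 3).


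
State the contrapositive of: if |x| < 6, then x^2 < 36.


The contrapositive of (P → Q) is (¬Q → ¬P); it is logically equivalent to the original.
Here P = '|x| < 6' and Q = 'x^2 < 36'.

If not (x^2 < 36), then not (|x| < 6).


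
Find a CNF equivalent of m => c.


Step 1: Rewrite m → c as ¬m ∨ c.

(~m) | c


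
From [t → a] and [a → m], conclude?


Hypothetical syllogism: from (P → Q) and (Q → R), infer (P → R).
Chain the two implications through the shared middle term 'a'.

t → m


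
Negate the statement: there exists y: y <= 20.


¬(for all x: φ) = there exists x: ¬φ, and ¬(there exists x: φ) = for all x: ¬φ.
Apply to the existential statement.

for all y: NOT(y <= 20)


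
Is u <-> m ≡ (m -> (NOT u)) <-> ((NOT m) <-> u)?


Compare truth tables:
m | u | φ | ψ
-------------
F | F | T | F
T | F | F | T
F | T | F | T
T | T | T | T
They differ at row 1 (m=F, u=F): φ=T but ψ=F.

No, they are not logically equivalent.


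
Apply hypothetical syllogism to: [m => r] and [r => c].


Hypothetical syllogism: from (P → Q) and (Q → R), infer (P → R).
Chain the two implications through the shared middle term 'r'.

m => c


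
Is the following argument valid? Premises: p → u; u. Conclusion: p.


This is affirming the consequent (fallacy). There exist truth assignments where the premises are all true but the conclusion is false.

Invalid.


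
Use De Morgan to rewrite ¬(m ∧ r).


De Morgan: the negation of a conjunction is the disjunction of the negations.
Distribute ¬ across ∧, flipping it to ∨, and negate each literal.

(¬m) ∨ (¬r)


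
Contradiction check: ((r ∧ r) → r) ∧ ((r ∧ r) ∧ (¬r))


Truth table over {r}:
r | φ
-----
F | F
T | F
Every row is false.

Yes, it is a contradiction.


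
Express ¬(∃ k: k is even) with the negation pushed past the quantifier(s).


¬(∀ x: φ) = ∃ x: ¬φ, and ¬(∃ x: φ) = ∀ x: ¬φ.
Apply to the existential statement.

∀ k: ¬(k is even)


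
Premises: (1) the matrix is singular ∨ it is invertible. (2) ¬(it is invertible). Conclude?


Disjunctive syllogism: from (P ∨ Q) and ¬P, infer Q.
One disjunct, 'it is invertible', is ruled out; the other must hold.

the matrix is singular


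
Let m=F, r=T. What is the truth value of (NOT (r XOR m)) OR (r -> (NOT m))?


Substitute m=F, r=T:
r XOR m = T XOR F = T
NOT (r XOR m) = F
NOT m = T
r -> (NOT m) = T -> T = T
(NOT (r XOR m)) OR (r -> (NOT m)) = F OR T = T

T


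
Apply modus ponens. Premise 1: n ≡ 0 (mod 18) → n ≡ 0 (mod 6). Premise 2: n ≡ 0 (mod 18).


Modus ponens: from (P → Q) and P, infer Q.
P = 'n ≡ 0 (mod 18)' is asserted, and P → Q holds, so Q follows.

n ≡ 0 (mod 6).


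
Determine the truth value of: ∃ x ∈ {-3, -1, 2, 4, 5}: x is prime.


Evaluate the predicate on each element: -3:F, -1:F, 2:T, 4:F, 5:T.
Witness x = 2 satisfies the predicate.

T


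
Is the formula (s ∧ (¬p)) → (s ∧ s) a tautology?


Build the truth table over {p, s}:
p | s | φ
---------
F | F | T
T | F | T
F | T | T
T | T | T
Every row evaluates to true.

Yes, it is a tautology.


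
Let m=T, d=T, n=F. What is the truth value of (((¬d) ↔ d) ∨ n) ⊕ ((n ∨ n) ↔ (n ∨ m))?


Substitute m=T, d=T, n=F:
¬d = F
(¬d) ↔ d = F ↔ T = F
((¬d) ↔ d) ∨ n = F ∨ F = F
n ∨ n = F ∨ F = F
n ∨ m = F ∨ T = T
(n ∨ n) ↔ (n ∨ m) = F ↔ T = F
(((¬d) ↔ d) ∨ n) ⊕ ((n ∨ n) ↔ (n ∨ m)) = F ⊕ F = F

F


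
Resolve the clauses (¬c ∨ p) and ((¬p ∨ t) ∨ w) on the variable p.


The clauses contain complementary literals p and ¬p.
Resolution eliminates this pair and disjoins the remaining literals (merging duplicates).

((¬c ∨ t) ∨ w)
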